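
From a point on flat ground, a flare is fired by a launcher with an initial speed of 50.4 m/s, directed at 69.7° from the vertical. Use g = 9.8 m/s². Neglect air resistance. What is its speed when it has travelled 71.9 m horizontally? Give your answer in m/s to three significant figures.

Horizontal component vₓ = 50.40 sin 69.7° = 47.27 m/s; vertical v_y0 = 50.40 cos 69.7° = 17.49 m/s.
At x = 71.9 m, t = x/vₓ = 71.9/47.27 = 1.521 s.
Vertical velocity there: v_y = v_y0 − g t = 17.49 − 9.80 × 1.521 = 2.579 m/s.
Speed: √(vₓ² + v_y²) = √(47.27² + 2.579²) = 47.34 m/s.

47.3 m/s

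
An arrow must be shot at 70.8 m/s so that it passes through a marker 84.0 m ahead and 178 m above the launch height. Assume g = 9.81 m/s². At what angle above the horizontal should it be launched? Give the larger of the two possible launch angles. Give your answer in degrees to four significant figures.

83.85°

Trajectory: y = x tanθ − g x² (1 + tan²θ)/(2v₀²). With x = 84.0, y = 178, v₀ = 70.8, g = 9.81:
6.904 tan²θ − 84.0 tanθ + (184.9) = 0.
tanθ = [84.0 ± √(84.0² − 4 × 6.904 × (184.9))] / (2 × 6.904) = (84.0 ± 44.15) / 13.81, giving tanθ = 2.886 or 9.280.
θ = 70.89° or 83.85°; the larger is 83.85°.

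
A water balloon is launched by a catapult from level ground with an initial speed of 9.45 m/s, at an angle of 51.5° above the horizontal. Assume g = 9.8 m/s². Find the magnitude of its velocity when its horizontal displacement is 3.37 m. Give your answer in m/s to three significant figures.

Components: vₓ = 9.450 cos 51.5° = 5.883 m/s, v_y0 = 9.450 sin 51.5° = 7.396 m/s.
Time to reach x = 3.37 m: t = x/vₓ = 3.37/5.883 = 0.5729 s.
Vertical velocity there: v_y = v_y0 − g t = 7.396 − 9.80 × 0.5729 = 1.782 m/s.
Speed: √(vₓ² + v_y²) = √(5.883² + 1.782²) = 6.147 m/s.

6.15 m/s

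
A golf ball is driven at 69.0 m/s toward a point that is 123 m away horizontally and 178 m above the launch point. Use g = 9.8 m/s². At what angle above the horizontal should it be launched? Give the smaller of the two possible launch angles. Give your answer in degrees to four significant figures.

65.26°

Trajectory: y = x tanθ − g x² (1 + tan²θ)/(2v₀²). With x = 123, y = 178, v₀ = 69.0, g = 9.80:
15.57 tan²θ − 123 tanθ + (193.6) = 0.
tanθ = [123 ± √(123² − 4 × 15.57 × (193.6))] / (2 × 15.57) = (123 ± 55.43) / 31.14, giving tanθ = 2.170 or 5.730.
θ = 65.26° or 80.10°; the smaller is 65.26°.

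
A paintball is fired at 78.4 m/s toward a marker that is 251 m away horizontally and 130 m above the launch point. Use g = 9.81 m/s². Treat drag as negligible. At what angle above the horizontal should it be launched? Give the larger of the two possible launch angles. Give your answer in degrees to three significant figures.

Trajectory: y = x tanθ − g x² (1 + tan²θ)/(2v₀²). With x = 251, y = 130, v₀ = 78.4, g = 9.81:
50.28 tan²θ − 251 tanθ + (180.3) = 0.
tanθ = [251 ± √(251² − 4 × 50.28 × (180.3))] / (2 × 50.28) = (251 ± 163.5) / 100.6, giving tanθ = 0.8697 or 4.123.
θ = 41.02° or 76.37°; the larger is 76.37°.

76.4°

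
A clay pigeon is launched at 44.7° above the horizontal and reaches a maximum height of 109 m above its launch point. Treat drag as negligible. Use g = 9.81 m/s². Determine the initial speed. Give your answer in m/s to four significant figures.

At the peak v_y = 0, so v_y0 = √(2gH) = √(2 × 9.81 × 109) = 46.24 m/s.
v_y0 = v₀ sin θ ⇒ v₀ = 46.24 / sin 44.7° = 65.75 m/s.

65.75 m/s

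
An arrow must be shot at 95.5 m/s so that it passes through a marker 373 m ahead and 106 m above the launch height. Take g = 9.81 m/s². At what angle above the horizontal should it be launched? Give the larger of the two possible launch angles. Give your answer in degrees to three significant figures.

Trajectory: y = x tanθ − g x² (1 + tan²θ)/(2v₀²). With x = 373, y = 106, v₀ = 95.5, g = 9.81:
74.83 tan²θ − 373 tanθ + (180.8) = 0.
tanθ = [373 ± √(373² − 4 × 74.83 × (180.8))] / (2 × 74.83) = (373 ± 291.6) / 149.7, giving tanθ = 0.5442 or 4.441.
θ = 28.55° or 77.31°; the larger is 77.31°.

77.3°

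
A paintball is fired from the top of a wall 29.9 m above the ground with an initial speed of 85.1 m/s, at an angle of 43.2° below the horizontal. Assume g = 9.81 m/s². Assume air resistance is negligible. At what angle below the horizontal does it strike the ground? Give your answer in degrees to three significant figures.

Components: vₓ = 85.10 cos 43.2° = 62.04 m/s, v_y0 = −58.25 m/s (downward).
With up positive and y = 0 at the ground: y(t) = 29.9 + (−58.25) t − 4.905 t². Setting y = 0 and taking the positive root: t = [−58.25 + √(58.25² + 2·9.81·29.9)] / 9.81 = (−58.25 + 63.09) / 9.81 = 0.4928 s.
At impact: v_y = v_y0 − g t = −63.09 m/s; vₓ = 62.04 m/s.
Angle below horizontal: arctan(|v_y|/vₓ) = arctan(63.09/62.04) = 45.48°.

45.5°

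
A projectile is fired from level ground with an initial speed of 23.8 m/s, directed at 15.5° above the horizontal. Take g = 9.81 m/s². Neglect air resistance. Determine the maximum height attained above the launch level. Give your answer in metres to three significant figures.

Resolve: vₓ = 23.80 cos 15.5° = 22.93 m/s and v_y0 = 23.80 sin 15.5° = 6.360 m/s.
Maximum height: H = v_y0² / (2g) = 6.360² / (2 × 9.81) = 2.062 m.

2.06 m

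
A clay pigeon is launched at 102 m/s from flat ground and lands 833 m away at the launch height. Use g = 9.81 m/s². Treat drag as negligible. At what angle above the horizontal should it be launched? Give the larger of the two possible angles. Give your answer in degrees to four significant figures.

R = v₀² sin 2θ / g gives sin 2θ = gR/v₀² = 9.81·833/102² = 0.7854.
2θ = 51.76° or 180° − 51.76° = 128.2°, so θ = 25.88° or 64.12°.
The larger angle is 64.12°.

64.12°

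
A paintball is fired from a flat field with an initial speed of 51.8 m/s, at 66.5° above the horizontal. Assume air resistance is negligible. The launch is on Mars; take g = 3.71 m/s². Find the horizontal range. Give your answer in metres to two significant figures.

Resolve: vₓ = 51.80 cos 66.5° = 20.66 m/s and v_y0 = 51.80 sin 66.5° = 47.50 m/s.
Time aloft: T = 2 v_y0 / g = 2 × 47.50 / 3.71 = 25.61 s.
Horizontal distance R = vₓ T = 20.66 × 25.61 = 528.9 m.

530 m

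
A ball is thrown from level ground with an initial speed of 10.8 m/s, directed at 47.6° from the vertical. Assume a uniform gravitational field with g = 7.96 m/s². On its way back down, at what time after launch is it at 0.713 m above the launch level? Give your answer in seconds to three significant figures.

vₓ = 10.80 sin 47.6° = 7.975 m/s; v_y0 = 10.80 cos 47.6° = 7.282 m/s.
Set y = v_y0 t − ½ g t² = 0.713: 3.980 t² − 7.282 t + 0.713 = 0.
t = [7.282 ± √(7.282² − 2·7.96·0.713)] / 7.96 = (7.282 ± 6.456) / 7.96, so t = 0.1038 s or t = 1.726 s.
The descending-branch root is 1.726 s.

1.73 s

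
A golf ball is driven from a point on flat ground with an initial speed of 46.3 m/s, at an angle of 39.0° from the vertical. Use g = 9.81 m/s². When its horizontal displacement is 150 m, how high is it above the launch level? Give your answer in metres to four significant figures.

Components: vₓ = 46.30 sin 39.0° = 29.14 m/s, v_y0 = 46.30 cos 39.0° = 35.98 m/s.
Time to reach x = 150 m: t = x/vₓ = 150/29.14 = 5.148 s.
Height: y = v_y0 t − ½ g t² = 35.98 × 5.148 − 4.905 × 5.148² = 185.2 − 130.0 = 55.24 m.

55.24 m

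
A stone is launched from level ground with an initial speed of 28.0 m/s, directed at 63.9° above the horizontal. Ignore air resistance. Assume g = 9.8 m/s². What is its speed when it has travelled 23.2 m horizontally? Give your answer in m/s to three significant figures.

14.0 m/s

Components: vₓ = 28.00 cos 63.9° = 12.32 m/s, v_y0 = 28.00 sin 63.9° = 25.14 m/s.
x = vₓ t ⇒ t = 23.2/12.32 = 1.883 s.
Vertical velocity there: v_y = v_y0 − g t = 25.14 − 9.80 × 1.883 = 6.688 m/s.
Speed: √(vₓ² + v_y²) = √(12.32² + 6.688²) = 14.02 m/s.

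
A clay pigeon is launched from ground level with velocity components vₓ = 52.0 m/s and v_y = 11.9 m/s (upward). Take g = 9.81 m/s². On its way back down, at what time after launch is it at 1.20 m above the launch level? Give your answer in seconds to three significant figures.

2.32 s

Require v_y0 t − ½ g t² = 1.20, i.e. 4.905 t² − 11.90 t + 1.20 = 0.
t = [11.90 ± √(11.90² − 2·9.81·1.20)] / 9.81 = (11.90 ± 10.87) / 9.81, so t = 0.1054 s or t = 2.321 s.
The descending-branch root is 2.321 s.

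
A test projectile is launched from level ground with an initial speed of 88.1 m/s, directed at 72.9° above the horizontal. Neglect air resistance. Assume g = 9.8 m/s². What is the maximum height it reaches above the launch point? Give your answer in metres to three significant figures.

362 m

Resolve: vₓ = 88.10 cos 72.9° = 25.90 m/s and v_y0 = 88.10 sin 72.9° = 84.21 m/s.
Maximum height: H = v_y0² / (2g) = 84.21² / (2 × 9.80) = 361.8 m.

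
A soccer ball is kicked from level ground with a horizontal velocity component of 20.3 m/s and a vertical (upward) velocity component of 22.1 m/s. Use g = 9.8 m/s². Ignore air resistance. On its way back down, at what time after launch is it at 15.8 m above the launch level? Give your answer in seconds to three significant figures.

Set y = v_y0 t − ½ g t² = 15.8: 4.900 t² − 22.10 t + 15.8 = 0.
Quadratic formula: t = (22.10 ± √178.73) / 9.80 = (22.10 ± 13.37) / 9.80 → t = 0.8909 s or 3.619 s.
The descending-branch root is 3.619 s.

3.62 s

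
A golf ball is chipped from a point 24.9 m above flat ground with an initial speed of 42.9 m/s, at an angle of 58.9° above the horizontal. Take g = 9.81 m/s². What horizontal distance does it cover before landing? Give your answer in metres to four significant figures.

Horizontal component vₓ = 42.90 cos 58.9° = 22.16 m/s; vertical v_y0 = 42.90 sin 58.9° = 36.73 m/s.
With up positive and y = 0 at the ground: y(t) = 24.9 + (36.73) t − 4.905 t². Setting y = 0 and taking the positive root: t = [36.73 + √(36.73² + 2·9.81·24.9)] / 9.81 = (36.73 + 42.87) / 9.81 = 8.115 s.
Horizontal distance: R = vₓ t = 22.16 × 8.115 = 179.8 m.

179.8 m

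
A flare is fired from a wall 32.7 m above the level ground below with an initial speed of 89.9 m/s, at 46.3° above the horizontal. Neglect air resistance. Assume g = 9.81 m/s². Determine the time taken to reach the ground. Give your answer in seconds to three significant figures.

Resolve: vₓ = 89.90 cos 46.3° = 62.11 m/s and v_y0 = 89.90 sin 46.3° = 64.99 m/s.
Vertical motion (up positive, ground at y = 0): 4.905 t² − (64.99) t − 32.7 = 0, so t = (64.99 + √(64.99² + 2·9.81·32.7)) / 9.81 = (64.99 + 69.76) / 9.81 = 13.74 s.

13.7 s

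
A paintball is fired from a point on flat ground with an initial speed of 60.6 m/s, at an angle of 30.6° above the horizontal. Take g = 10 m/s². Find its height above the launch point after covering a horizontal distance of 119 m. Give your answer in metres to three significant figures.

Components: vₓ = 60.60 cos 30.6° = 52.16 m/s, v_y0 = 60.60 sin 30.6° = 30.85 m/s.
At x = 119 m, t = x/vₓ = 119/52.16 = 2.281 s.
Height: y = v_y0 t − ½ g t² = 30.85 × 2.281 − 5.000 × 2.281² = 70.38 − 26.02 = 44.35 m.

44.4 m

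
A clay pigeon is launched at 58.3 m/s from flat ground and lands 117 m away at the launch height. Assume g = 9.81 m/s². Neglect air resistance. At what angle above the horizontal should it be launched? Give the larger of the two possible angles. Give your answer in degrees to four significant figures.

80.13°

Level-ground range R = v₀² sin(2θ)/g ⇒ sin(2θ) = gR/v₀² = 9.81 × 117 / 58.3² = 0.3377.
2θ = 19.74° or 180° − 19.74° = 160.3°, so θ = 9.868° or 80.13°.
The larger angle is 80.13°.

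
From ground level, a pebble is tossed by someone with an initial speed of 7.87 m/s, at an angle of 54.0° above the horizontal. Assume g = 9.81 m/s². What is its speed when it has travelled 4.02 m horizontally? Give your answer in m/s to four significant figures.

Horizontal component vₓ = 7.870 cos 54.0° = 4.626 m/s; vertical v_y0 = 7.870 sin 54.0° = 6.367 m/s.
At x = 4.02 m, t = x/vₓ = 4.02/4.626 = 0.8690 s.
Vertical velocity there: v_y = v_y0 − g t = 6.367 − 9.81 × 0.8690 = −2.158 m/s.
Speed: √(vₓ² + v_y²) = √(4.626² + 2.158²) = 5.105 m/s.

5.105 m/s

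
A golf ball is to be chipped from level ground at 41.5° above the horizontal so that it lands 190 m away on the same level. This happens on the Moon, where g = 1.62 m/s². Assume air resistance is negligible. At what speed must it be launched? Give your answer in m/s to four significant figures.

17.61 m/s

On level ground R = v₀² sin 2θ / g ⇒ v₀ = √(gR / sin 2θ).
v₀ = √(1.62 × 190 / sin 83.00°) = √(307.8 / 0.9925) = √310.11 = 17.61 m/s.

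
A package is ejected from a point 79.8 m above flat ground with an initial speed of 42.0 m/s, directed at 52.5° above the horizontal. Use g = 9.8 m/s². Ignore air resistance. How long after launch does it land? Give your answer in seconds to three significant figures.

8.68 s

Components: vₓ = 42.00 cos 52.5° = 25.57 m/s, v_y0 = 42.00 sin 52.5° = 33.32 m/s.
With up positive and y = 0 at the ground: y(t) = 79.8 + (33.32) t − 4.900 t². Setting y = 0 and taking the positive root: t = [33.32 + √(33.32² + 2·9.80·79.8)] / 9.80 = (33.32 + 51.71) / 9.80 = 8.677 s.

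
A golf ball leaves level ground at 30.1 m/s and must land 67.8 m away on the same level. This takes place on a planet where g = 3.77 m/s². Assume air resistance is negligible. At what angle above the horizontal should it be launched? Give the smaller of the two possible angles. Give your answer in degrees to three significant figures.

8.19°

From R = (v₀²/g) sin 2θ: sin 2θ = 3.77 × 67.8 / 906.01 = 0.2821.
2θ = 16.39° or 180° − 16.39° = 163.6°, so θ = 8.193° or 81.81°.
The smaller angle is 8.193°.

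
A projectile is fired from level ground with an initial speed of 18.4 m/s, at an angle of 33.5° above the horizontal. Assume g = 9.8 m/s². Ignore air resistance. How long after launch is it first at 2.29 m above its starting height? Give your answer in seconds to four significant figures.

0.2575 s

Resolve: vₓ = 18.40 cos 33.5° = 15.34 m/s and v_y0 = 18.40 sin 33.5° = 10.16 m/s.
Require v_y0 t − ½ g t² = 2.29, i.e. 4.900 t² − 10.16 t + 2.29 = 0.
Quadratic formula: t = (10.16 ± √58.253) / 9.80 = (10.16 ± 7.632) / 9.80 → t = 0.2575 s or 1.815 s.
The first (ascending) time is 0.2575 s.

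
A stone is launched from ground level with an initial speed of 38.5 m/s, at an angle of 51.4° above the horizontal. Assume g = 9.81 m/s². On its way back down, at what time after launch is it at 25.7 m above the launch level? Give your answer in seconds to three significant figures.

5.11 s

Resolve: vₓ = 38.50 cos 51.4° = 24.02 m/s and v_y0 = 38.50 sin 51.4° = 30.09 m/s.
Height y(t) = 30.09 t − 4.905 t² = 25.7 gives 4.905 t² − 30.09 t + 25.7 = 0.
t = [30.09 ± √(30.09² − 2·9.81·25.7)] / 9.81 = (30.09 ± 20.03) / 9.81, so t = 1.026 s or t = 5.109 s.
The descending-branch root is 5.109 s.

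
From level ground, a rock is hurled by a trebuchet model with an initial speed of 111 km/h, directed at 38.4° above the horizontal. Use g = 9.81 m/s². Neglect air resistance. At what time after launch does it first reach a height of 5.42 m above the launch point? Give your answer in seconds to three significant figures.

Convert: 111 km/h = 111/3.6 = 30.83 m/s.
Components: vₓ = 30.83 cos 38.4° = 24.16 m/s, v_y0 = 30.83 sin 38.4° = 19.15 m/s.
Require v_y0 t − ½ g t² = 5.42, i.e. 4.905 t² − 19.15 t + 5.42 = 0.
Quadratic formula: t = (19.15 ± √260.46) / 9.81 = (19.15 ± 16.14) / 9.81 → t = 0.3072 s or 3.597 s.
The first (ascending) time is 0.3072 s.

0.307 s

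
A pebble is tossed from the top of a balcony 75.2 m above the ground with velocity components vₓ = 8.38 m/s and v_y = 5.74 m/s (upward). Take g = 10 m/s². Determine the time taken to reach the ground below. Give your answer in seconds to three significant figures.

4.49 s

The projectile lands when y = 75.2 + (5.740) t − ½·10.0·t² = 0. Positive root: t = (5.740 + √(5.740² + 2·10.0·75.2)) / 10.0 = (5.740 + 39.20) / 10.0 = 4.494 s.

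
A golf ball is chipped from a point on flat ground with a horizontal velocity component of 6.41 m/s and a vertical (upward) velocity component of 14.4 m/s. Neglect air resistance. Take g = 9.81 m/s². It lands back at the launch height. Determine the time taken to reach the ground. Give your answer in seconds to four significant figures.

Landing at launch height ⇒ T = 2 v_y0 / g = 2 × 14.40 / 9.81 = 2.936 s.

2.936 s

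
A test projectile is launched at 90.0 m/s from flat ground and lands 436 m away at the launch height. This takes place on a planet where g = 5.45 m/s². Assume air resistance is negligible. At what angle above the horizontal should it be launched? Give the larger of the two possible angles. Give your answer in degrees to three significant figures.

81.5°

Level-ground range R = v₀² sin(2θ)/g ⇒ sin(2θ) = gR/v₀² = 5.45 × 436 / 90.0² = 0.2934.
2θ = 17.06° or 180° − 17.06° = 162.9°, so θ = 8.530° or 81.47°.
The larger angle is 81.47°.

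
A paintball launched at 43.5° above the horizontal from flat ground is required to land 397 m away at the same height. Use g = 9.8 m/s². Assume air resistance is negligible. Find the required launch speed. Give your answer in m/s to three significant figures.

Level-ground range: R = v₀² sin(2θ)/g, so v₀ = √(gR / sin 2θ).
v₀ = √(9.80 × 397 / sin 87.00°) = √(3891 / 0.9986) = √3895.9 = 62.42 m/s.

62.4 m/s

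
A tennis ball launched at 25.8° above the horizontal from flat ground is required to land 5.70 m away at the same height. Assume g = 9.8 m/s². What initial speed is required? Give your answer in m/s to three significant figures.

8.44 m/s

Level-ground range: R = v₀² sin(2θ)/g, so v₀ = √(gR / sin 2θ).
v₀ = √(9.80 × 5.70 / sin 51.60°) = √(55.86 / 0.7837) = √71.278 = 8.443 m/s.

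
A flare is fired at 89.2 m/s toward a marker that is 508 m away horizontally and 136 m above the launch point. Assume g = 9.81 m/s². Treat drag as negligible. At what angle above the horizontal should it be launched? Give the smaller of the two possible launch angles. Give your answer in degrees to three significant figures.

37.4°

Trajectory: y = x tanθ − g x² (1 + tan²θ)/(2v₀²). With x = 508, y = 136, v₀ = 89.2, g = 9.81:
159.1 tan²θ − 508 tanθ + (295.1) = 0.
tanθ = [508 ± √(508² − 4 × 159.1 × (295.1))] / (2 × 159.1) = (508 ± 265.1) / 318.2, giving tanθ = 0.7634 or 2.430.
θ = 37.36° or 67.63°; the smaller is 37.36°.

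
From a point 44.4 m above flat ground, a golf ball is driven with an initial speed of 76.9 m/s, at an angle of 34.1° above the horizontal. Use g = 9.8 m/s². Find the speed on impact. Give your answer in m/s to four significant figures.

82.36 m/s

Resolve: vₓ = 76.90 cos 34.1° = 63.68 m/s and v_y0 = 76.90 sin 34.1° = 43.11 m/s.
Vertical motion (up positive, ground at y = 0): 4.900 t² − (43.11) t − 44.4 = 0, so t = (43.11 + √(43.11² + 2·9.80·44.4)) / 9.80 = (43.11 + 52.24) / 9.80 = 9.730 s.
Vertical velocity at impact: v_y = v_y0 − g t = 43.11 − 9.80 × 9.730 = −52.24 m/s.
Speed: |v| = √(vₓ² + v_y²) = √(63.68² + 52.24²) = 82.36 m/s.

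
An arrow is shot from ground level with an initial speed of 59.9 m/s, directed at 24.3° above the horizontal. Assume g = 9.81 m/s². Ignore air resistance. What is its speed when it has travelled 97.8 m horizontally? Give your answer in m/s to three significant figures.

vₓ = 59.90 cos 24.3° = 54.59 m/s; v_y0 = 59.90 sin 24.3° = 24.65 m/s.
x = vₓ t ⇒ t = 97.8/54.59 = 1.791 s.
Vertical velocity there: v_y = v_y0 − g t = 24.65 − 9.81 × 1.791 = 7.076 m/s.
Speed: √(vₓ² + v_y²) = √(54.59² + 7.076²) = 55.05 m/s.

55.0 m/s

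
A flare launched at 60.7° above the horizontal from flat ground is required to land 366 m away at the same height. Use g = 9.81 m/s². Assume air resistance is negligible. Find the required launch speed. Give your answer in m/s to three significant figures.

On level ground R = v₀² sin 2θ / g ⇒ v₀ = √(gR / sin 2θ).
v₀ = √(9.81 × 366 / sin 121.4°) = √(3590 / 0.8536) = √4206.5 = 64.86 m/s.

64.9 m/s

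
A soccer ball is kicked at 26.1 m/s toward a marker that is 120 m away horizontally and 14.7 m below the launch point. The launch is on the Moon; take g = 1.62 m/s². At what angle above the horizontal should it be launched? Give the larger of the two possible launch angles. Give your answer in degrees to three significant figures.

81.9°

Trajectory: y = x tanθ − g x² (1 + tan²θ)/(2v₀²). With x = 120, y = −14.7, v₀ = 26.1, g = 1.62:
17.12 tan²θ − 120 tanθ + (2.422) = 0.
tanθ = [120 ± √(120² − 4 × 17.12 × (2.422))] / (2 × 17.12) = (120 ± 119.3) / 34.24, giving tanθ = 0.02025 or 6.988.
θ = 1.160° or 81.86°; the larger is 81.86°.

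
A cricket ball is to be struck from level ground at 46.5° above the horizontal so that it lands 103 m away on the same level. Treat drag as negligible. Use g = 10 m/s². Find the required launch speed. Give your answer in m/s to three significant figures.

On level ground R = v₀² sin 2θ / g ⇒ v₀ = √(gR / sin 2θ).
v₀ = √(10.0 × 103 / sin 93.00°) = √(1030 / 0.9986) = √1031.4 = 32.12 m/s.

32.1 m/s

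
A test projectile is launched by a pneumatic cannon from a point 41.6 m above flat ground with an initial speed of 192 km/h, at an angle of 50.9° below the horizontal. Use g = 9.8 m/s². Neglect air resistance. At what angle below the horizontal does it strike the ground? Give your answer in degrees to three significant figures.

Convert: 192 km/h = 192/3.6 = 53.33 m/s.
Components: vₓ = 53.33 cos 50.9° = 33.64 m/s, v_y0 = −41.39 m/s (downward).
With up positive and y = 0 at the ground: y(t) = 41.6 + (−41.39) t − 4.900 t². Setting y = 0 and taking the positive root: t = [−41.39 + √(41.39² + 2·9.80·41.6)] / 9.80 = (−41.39 + 50.28) / 9.80 = 0.9076 s.
At impact: v_y = v_y0 − g t = −50.28 m/s; vₓ = 33.64 m/s.
Angle below horizontal: arctan(|v_y|/vₓ) = arctan(50.28/33.64) = 56.22°.

56.2°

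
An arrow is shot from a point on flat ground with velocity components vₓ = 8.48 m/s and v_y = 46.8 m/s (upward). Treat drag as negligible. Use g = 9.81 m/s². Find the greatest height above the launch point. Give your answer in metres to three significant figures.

112 m

At the apex v_y = 0, so H = v_y0²/(2g) = 46.80²/19.62 = 111.6 m.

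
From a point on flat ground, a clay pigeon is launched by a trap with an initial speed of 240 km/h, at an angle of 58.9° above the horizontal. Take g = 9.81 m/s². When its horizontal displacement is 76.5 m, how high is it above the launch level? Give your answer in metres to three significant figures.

Convert: 240 km/h = 240/3.6 = 66.67 m/s.
Resolve: vₓ = 66.67 cos 58.9° = 34.44 m/s and v_y0 = 66.67 sin 58.9° = 57.08 m/s.
At x = 76.5 m, t = x/vₓ = 76.5/34.44 = 2.222 s.
Height: y = v_y0 t − ½ g t² = 57.08 × 2.222 − 4.905 × 2.222² = 126.8 − 24.21 = 102.6 m.

103 m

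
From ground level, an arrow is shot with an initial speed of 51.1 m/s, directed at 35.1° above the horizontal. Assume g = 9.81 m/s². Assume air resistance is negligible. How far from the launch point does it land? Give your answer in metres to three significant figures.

Horizontal component vₓ = 51.10 cos 35.1° = 41.81 m/s; vertical v_y0 = 51.10 sin 35.1° = 29.38 m/s.
Flight time T = 2 v_y0 / g = 5.990 s.
Range: R = vₓ T = 41.81 × 5.990 = 250.4 m.

250 m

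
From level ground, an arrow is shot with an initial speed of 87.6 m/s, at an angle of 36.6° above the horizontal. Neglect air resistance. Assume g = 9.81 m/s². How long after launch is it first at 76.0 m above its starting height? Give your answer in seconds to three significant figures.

vₓ = 87.60 cos 36.6° = 70.33 m/s; v_y0 = 87.60 sin 36.6° = 52.23 m/s.
Set y = v_y0 t − ½ g t² = 76.0: 4.905 t² − 52.23 t + 76.0 = 0.
Quadratic formula: t = (52.23 ± √1236.8) / 9.81 = (52.23 ± 35.17) / 9.81 → t = 1.739 s or 8.909 s.
The first (ascending) time is 1.739 s.

1.74 s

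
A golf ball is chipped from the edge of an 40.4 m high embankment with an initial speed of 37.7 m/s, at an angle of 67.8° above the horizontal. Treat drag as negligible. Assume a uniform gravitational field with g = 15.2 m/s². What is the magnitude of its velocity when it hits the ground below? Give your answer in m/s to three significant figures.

51.5 m/s

vₓ = 37.70 cos 67.8° = 14.24 m/s; v_y0 = 37.70 sin 67.8° = 34.91 m/s.
The projectile lands when y = 40.4 + (34.91) t − ½·15.2·t² = 0. Positive root: t = (34.91 + √(34.91² + 2·15.2·40.4)) / 15.2 = (34.91 + 49.46) / 15.2 = 5.551 s.
Vertical velocity at impact: v_y = v_y0 − g t = 34.91 − 15.2 × 5.551 = −49.46 m/s.
Speed: |v| = √(vₓ² + v_y²) = √(14.24² + 49.46²) = 51.47 m/s.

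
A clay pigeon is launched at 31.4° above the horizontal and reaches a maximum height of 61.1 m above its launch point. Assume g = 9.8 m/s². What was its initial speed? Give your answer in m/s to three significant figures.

At the peak v_y = 0, so v_y0 = √(2gH) = √(2 × 9.80 × 61.1) = 34.61 m/s.
v_y0 = v₀ sin θ ⇒ v₀ = 34.61 / sin 31.4° = 66.42 m/s.

66.4 m/s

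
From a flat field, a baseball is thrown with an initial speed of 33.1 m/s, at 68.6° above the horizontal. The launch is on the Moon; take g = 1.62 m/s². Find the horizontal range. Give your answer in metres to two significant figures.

vₓ = 33.10 cos 68.6° = 12.08 m/s; v_y0 = 33.10 sin 68.6° = 30.82 m/s.
Time aloft: T = 2 v_y0 / g = 2 × 30.82 / 1.62 = 38.05 s.
Horizontal distance R = vₓ T = 12.08 × 38.05 = 459.5 m.

460 m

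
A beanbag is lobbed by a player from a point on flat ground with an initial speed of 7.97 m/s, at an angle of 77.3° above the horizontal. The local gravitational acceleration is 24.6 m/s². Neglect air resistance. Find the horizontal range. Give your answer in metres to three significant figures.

Horizontal component vₓ = 7.970 cos 77.3° = 1.752 m/s; vertical v_y0 = 7.970 sin 77.3° = 7.775 m/s.
Time aloft: T = 2 v_y0 / g = 2 × 7.775 / 24.6 = 0.6321 s.
Horizontal distance R = vₓ T = 1.752 × 0.6321 = 1.108 m.

1.11 m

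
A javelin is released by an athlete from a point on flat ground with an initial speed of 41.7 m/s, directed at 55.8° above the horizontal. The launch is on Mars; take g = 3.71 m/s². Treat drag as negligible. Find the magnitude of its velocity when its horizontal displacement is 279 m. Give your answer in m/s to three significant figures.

25.4 m/s

Horizontal component vₓ = 41.70 cos 55.8° = 23.44 m/s; vertical v_y0 = 41.70 sin 55.8° = 34.49 m/s.
x = vₓ t ⇒ t = 279/23.44 = 11.90 s.
Vertical velocity there: v_y = v_y0 − g t = 34.49 − 3.71 × 11.90 = −9.672 m/s.
Speed: √(vₓ² + v_y²) = √(23.44² + 9.672²) = 25.36 m/s.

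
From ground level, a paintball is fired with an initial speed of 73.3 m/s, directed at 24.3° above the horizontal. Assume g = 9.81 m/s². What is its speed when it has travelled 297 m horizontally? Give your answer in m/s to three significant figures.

68.1 m/s

vₓ = 73.30 cos 24.3° = 66.81 m/s; v_y0 = 73.30 sin 24.3° = 30.16 m/s.
At x = 297 m, t = x/vₓ = 297/66.81 = 4.446 s.
Vertical velocity there: v_y = v_y0 − g t = 30.16 − 9.81 × 4.446 = −13.45 m/s.
Speed: √(vₓ² + v_y²) = √(66.81² + 13.45²) = 68.15 m/s.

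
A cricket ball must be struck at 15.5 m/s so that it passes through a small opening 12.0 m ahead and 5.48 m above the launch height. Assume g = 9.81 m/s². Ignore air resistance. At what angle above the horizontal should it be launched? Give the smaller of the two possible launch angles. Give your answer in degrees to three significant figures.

42.0°

Trajectory: y = x tanθ − g x² (1 + tan²θ)/(2v₀²). With x = 12.0, y = 5.48, v₀ = 15.5, g = 9.81:
2.940 tan²θ − 12.0 tanθ + (8.420) = 0.
tanθ = [12.0 ± √(12.0² − 4 × 2.940 × (8.420))] / (2 × 2.940) = (12.0 ± 6.707) / 5.880, giving tanθ = 0.9002 or 3.182.
θ = 41.99° or 72.55°; the smaller is 41.99°.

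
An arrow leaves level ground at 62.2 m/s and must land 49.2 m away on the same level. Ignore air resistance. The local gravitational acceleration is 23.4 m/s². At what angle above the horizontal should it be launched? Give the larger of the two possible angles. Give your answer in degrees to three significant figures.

R = v₀² sin 2θ / g gives sin 2θ = gR/v₀² = 23.4·49.2/62.2² = 0.2976.
2θ = 17.31° or 180° − 17.31° = 162.7°, so θ = 8.656° or 81.34°.
The larger angle is 81.34°.

81.3°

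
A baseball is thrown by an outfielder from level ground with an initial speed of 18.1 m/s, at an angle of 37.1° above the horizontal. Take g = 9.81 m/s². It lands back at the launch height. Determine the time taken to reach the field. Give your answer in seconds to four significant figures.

2.226 s

Components: vₓ = 18.10 cos 37.1° = 14.44 m/s, v_y0 = 18.10 sin 37.1° = 10.92 m/s.
It returns to y = 0 when t = 2 v_y0 / g = 2(10.92)/9.81 = 2.226 s.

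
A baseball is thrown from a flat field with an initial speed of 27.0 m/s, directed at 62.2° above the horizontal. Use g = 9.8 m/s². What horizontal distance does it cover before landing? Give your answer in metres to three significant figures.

Horizontal component vₓ = 27.00 cos 62.2° = 12.59 m/s; vertical v_y0 = 27.00 sin 62.2° = 23.88 m/s.
Flight time T = 2 v_y0 / g = 4.874 s.
Horizontal distance R = vₓ T = 12.59 × 4.874 = 61.38 m.

61.4 m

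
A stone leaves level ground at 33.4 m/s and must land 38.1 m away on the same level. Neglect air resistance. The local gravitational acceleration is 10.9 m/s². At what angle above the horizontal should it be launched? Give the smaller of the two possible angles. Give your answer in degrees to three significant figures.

10.9°

From R = (v₀²/g) sin 2θ: sin 2θ = 10.9 × 38.1 / 1115.6 = 0.3723.
2θ = 21.86° or 180° − 21.86° = 158.1°, so θ = 10.93° or 79.07°.
The smaller angle is 10.93°.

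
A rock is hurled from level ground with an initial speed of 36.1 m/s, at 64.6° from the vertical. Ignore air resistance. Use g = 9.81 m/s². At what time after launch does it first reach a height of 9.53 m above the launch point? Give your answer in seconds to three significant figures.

Horizontal component vₓ = 36.10 sin 64.6° = 32.61 m/s; vertical v_y0 = 36.10 cos 64.6° = 15.48 m/s.
Height y(t) = 15.48 t − 4.905 t² = 9.53 gives 4.905 t² − 15.48 t + 9.53 = 0.
Quadratic formula: t = (15.48 ± √52.793) / 9.81 = (15.48 ± 7.266) / 9.81 → t = 0.8378 s or 2.319 s.
The first (ascending) time is 0.8378 s.

0.838 s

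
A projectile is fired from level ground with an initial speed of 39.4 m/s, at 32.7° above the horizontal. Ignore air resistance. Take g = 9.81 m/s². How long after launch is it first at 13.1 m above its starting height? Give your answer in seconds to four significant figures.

vₓ = 39.40 cos 32.7° = 33.16 m/s; v_y0 = 39.40 sin 32.7° = 21.29 m/s.
Height y(t) = 21.29 t − 4.905 t² = 13.1 gives 4.905 t² − 21.29 t + 13.1 = 0.
Quadratic formula: t = (21.29 ± √196.05) / 9.81 = (21.29 ± 14.00) / 9.81 → t = 0.7425 s or 3.597 s.
The first (ascending) time is 0.7425 s.

0.7425 s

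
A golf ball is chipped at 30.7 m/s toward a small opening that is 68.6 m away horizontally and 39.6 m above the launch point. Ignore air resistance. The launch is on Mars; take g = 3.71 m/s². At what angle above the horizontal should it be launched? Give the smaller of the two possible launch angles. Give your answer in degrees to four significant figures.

Trajectory: y = x tanθ − g x² (1 + tan²θ)/(2v₀²). With x = 68.6, y = 39.6, v₀ = 30.7, g = 3.71:
9.262 tan²θ − 68.6 tanθ + (48.86) = 0.
tanθ = [68.6 ± √(68.6² − 4 × 9.262 × (48.86))] / (2 × 9.262) = (68.6 ± 53.81) / 18.52, giving tanθ = 0.7983 or 6.608.
θ = 38.60° or 81.39°; the smaller is 38.60°.

38.60°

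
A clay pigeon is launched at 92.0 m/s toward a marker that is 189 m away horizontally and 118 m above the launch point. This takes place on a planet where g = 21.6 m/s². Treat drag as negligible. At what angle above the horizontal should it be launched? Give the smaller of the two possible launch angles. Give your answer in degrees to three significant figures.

Trajectory: y = x tanθ − g x² (1 + tan²θ)/(2v₀²). With x = 189, y = 118, v₀ = 92.0, g = 21.6:
45.58 tan²θ − 189 tanθ + (163.6) = 0.
tanθ = [189 ± √(189² − 4 × 45.58 × (163.6))] / (2 × 45.58) = (189 ± 76.79) / 91.16, giving tanθ = 1.231 or 2.916.
θ = 50.91° or 71.07°; the smaller is 50.91°.

50.9°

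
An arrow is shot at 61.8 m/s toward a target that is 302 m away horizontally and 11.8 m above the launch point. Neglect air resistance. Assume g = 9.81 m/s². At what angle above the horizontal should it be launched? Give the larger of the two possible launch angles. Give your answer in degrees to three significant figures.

63.9°

Trajectory: y = x tanθ − g x² (1 + tan²θ)/(2v₀²). With x = 302, y = 11.8, v₀ = 61.8, g = 9.81:
117.1 tan²θ − 302 tanθ + (128.9) = 0.
tanθ = [302 ± √(302² − 4 × 117.1 × (128.9))] / (2 × 117.1) = (302 ± 175.5) / 234.3, giving tanθ = 0.5400 or 2.038.
θ = 28.37° or 63.87°; the larger is 63.87°.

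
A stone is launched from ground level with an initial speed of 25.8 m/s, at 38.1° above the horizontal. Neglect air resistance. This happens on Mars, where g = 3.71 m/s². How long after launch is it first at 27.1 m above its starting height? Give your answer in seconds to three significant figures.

2.34 s

vₓ = 25.80 cos 38.1° = 20.30 m/s; v_y0 = 25.80 sin 38.1° = 15.92 m/s.
Set y = v_y0 t − ½ g t² = 27.1: 1.855 t² − 15.92 t + 27.1 = 0.
Quadratic formula: t = (15.92 ± √52.349) / 3.71 = (15.92 ± 7.235) / 3.71 → t = 2.341 s or 6.241 s.
The first (ascending) time is 2.341 s.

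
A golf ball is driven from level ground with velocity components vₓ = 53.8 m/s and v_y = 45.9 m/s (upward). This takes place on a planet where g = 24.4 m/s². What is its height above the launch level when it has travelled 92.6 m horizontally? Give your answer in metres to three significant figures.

x = vₓ t ⇒ t = 92.6/53.80 = 1.721 s.
Height: y = v_y0 t − ½ g t² = 45.90 × 1.721 − 12.20 × 1.721² = 79.00 − 36.14 = 42.86 m.

42.9 m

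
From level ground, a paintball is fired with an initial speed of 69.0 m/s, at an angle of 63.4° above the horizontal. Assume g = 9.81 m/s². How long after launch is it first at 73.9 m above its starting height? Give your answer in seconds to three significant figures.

1.34 s

Resolve: vₓ = 69.00 cos 63.4° = 30.90 m/s and v_y0 = 69.00 sin 63.4° = 61.70 m/s.
Require v_y0 t − ½ g t² = 73.9, i.e. 4.905 t² − 61.70 t + 73.9 = 0.
Quadratic formula: t = (61.70 ± √2356.6) / 9.81 = (61.70 ± 48.54) / 9.81 → t = 1.341 s or 11.24 s.
The first (ascending) time is 1.341 s.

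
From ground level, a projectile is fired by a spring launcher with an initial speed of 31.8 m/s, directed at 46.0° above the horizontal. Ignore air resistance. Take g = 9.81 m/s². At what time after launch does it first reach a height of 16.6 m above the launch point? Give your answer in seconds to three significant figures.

Horizontal component vₓ = 31.80 cos 46.0° = 22.09 m/s; vertical v_y0 = 31.80 sin 46.0° = 22.88 m/s.
Set y = v_y0 t − ½ g t² = 16.6: 4.905 t² − 22.88 t + 16.6 = 0.
Quadratic formula: t = (22.88 ± √197.57) / 9.81 = (22.88 ± 14.06) / 9.81 → t = 0.8990 s or 3.765 s.
The first (ascending) time is 0.8990 s.

0.899 s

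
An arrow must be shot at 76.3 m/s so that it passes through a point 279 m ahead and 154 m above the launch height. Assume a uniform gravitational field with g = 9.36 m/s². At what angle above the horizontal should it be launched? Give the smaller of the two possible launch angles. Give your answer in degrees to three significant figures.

45.0°

Trajectory: y = x tanθ − g x² (1 + tan²θ)/(2v₀²). With x = 279, y = 154, v₀ = 76.3, g = 9.36:
62.58 tan²θ − 279 tanθ + (216.6) = 0.
tanθ = [279 ± √(279² − 4 × 62.58 × (216.6))] / (2 × 62.58) = (279 ± 153.7) / 125.2, giving tanθ = 1.001 or 3.458.
θ = 45.03° or 73.87°; the smaller is 45.03°.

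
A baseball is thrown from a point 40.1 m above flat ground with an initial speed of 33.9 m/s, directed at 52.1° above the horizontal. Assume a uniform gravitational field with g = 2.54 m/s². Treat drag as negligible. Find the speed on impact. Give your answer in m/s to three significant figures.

vₓ = 33.90 cos 52.1° = 20.82 m/s; v_y0 = 33.90 sin 52.1° = 26.75 m/s.
With up positive and y = 0 at the ground: y(t) = 40.1 + (26.75) t − 1.270 t². Setting y = 0 and taking the positive root: t = [26.75 + √(26.75² + 2·2.54·40.1)] / 2.54 = (26.75 + 30.32) / 2.54 = 22.47 s.
Vertical velocity at impact: v_y = v_y0 − g t = 26.75 − 2.54 × 22.47 = −30.32 m/s.
Speed: |v| = √(vₓ² + v_y²) = √(20.82² + 30.32²) = 36.78 m/s.

36.8 m/s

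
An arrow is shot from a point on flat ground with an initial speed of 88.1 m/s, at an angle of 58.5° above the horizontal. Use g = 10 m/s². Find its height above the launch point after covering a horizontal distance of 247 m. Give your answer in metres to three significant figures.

Horizontal component vₓ = 88.10 cos 58.5° = 46.03 m/s; vertical v_y0 = 88.10 sin 58.5° = 75.12 m/s.
Time to reach x = 247 m: t = x/vₓ = 247/46.03 = 5.366 s.
Height: y = v_y0 t − ½ g t² = 75.12 × 5.366 − 5.000 × 5.366² = 403.1 − 144.0 = 259.1 m.

259 m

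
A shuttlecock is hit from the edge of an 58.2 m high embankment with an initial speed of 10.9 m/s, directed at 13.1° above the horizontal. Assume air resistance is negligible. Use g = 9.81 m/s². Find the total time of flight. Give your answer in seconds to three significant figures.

Horizontal component vₓ = 10.90 cos 13.1° = 10.62 m/s; vertical v_y0 = 10.90 sin 13.1° = 2.470 m/s.
The projectile lands when y = 58.2 + (2.470) t − ½·9.81·t² = 0. Positive root: t = (2.470 + √(2.470² + 2·9.81·58.2)) / 9.81 = (2.470 + 33.88) / 9.81 = 3.706 s.

3.71 s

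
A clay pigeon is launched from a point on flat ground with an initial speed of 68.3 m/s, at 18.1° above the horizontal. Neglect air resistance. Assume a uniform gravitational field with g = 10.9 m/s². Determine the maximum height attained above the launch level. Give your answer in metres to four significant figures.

vₓ = 68.30 cos 18.1° = 64.92 m/s; v_y0 = 68.30 sin 18.1° = 21.22 m/s.
At the apex v_y = 0, so H = v_y0²/(2g) = 21.22²/21.80 = 20.65 m.

20.65 m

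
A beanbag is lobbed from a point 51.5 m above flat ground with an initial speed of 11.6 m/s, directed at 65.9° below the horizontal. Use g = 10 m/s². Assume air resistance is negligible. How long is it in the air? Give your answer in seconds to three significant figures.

Resolve: vₓ = 11.60 cos 65.9° = 4.737 m/s and v_y0 = −10.59 m/s (downward).
Vertical motion (up positive, ground at y = 0): 5.000 t² − (−10.59) t − 51.5 = 0, so t = (−10.59 + √(10.59² + 2·10.0·51.5)) / 10.0 = (−10.59 + 33.80) / 10.0 = 2.321 s.

2.32 s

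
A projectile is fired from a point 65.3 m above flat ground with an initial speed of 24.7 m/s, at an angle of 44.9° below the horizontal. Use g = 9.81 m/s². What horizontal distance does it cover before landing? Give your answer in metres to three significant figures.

39.9 m

Components: vₓ = 24.70 cos 44.9° = 17.50 m/s, v_y0 = −17.44 m/s (downward).
The projectile lands when y = 65.3 + (−17.44) t − ½·9.81·t² = 0. Positive root: t = (−17.44 + √(17.44² + 2·9.81·65.3)) / 9.81 = (−17.44 + 39.81) / 9.81 = 2.281 s.
Horizontal distance: R = vₓ t = 17.50 × 2.281 = 39.91 m.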